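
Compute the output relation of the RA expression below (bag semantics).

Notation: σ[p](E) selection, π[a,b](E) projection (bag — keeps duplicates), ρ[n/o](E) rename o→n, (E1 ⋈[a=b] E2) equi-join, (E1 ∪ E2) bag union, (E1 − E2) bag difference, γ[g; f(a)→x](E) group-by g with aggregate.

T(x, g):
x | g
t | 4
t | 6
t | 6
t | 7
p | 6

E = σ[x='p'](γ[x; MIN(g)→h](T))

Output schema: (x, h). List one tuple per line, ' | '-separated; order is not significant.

Row counts bottom-up:
  T → 5
  γ[x; MIN(g)→h](T) → 2
  σ[x='p'](γ[x; MIN(g)→h](T)) → 1

== RESULT ==
x | h
p | 6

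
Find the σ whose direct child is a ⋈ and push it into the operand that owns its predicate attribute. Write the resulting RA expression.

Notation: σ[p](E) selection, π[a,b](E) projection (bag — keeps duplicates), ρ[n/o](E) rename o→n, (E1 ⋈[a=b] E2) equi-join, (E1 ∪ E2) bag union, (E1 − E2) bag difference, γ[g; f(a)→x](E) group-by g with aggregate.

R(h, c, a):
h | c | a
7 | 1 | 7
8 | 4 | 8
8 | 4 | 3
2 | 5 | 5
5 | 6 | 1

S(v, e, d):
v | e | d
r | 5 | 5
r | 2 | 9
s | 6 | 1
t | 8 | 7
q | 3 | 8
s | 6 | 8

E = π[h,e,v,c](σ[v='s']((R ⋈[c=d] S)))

σ filters on v, owned by the right side.
E' = π[h,e,v,c]((R ⋈[c=d] σ[v='s'](S)))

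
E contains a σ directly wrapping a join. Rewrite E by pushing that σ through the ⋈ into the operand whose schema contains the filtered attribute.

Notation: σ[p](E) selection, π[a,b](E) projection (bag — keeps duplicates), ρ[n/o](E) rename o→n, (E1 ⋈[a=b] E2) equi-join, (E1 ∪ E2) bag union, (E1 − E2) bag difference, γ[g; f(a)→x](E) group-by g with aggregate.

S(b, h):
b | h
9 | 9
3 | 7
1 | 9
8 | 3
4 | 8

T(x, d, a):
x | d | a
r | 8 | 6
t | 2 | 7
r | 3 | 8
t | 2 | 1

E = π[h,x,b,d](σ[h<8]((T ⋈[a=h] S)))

σ filters on h, owned by the right side.
E' = π[h,x,b,d]((T ⋈[a=h] σ[h<8](S)))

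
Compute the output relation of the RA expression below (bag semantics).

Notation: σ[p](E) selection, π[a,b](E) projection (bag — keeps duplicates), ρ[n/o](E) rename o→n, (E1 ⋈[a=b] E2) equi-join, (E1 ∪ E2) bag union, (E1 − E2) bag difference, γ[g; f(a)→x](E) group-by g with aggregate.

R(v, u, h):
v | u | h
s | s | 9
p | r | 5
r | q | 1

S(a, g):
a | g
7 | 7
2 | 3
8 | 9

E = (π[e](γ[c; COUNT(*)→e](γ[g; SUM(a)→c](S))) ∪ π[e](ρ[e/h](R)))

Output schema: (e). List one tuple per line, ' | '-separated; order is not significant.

Row counts bottom-up:
  S → 3
  γ[g; SUM(a)→c](S) → 3
  γ[c; COUNT(*)→e](γ[g; SUM(a)→c](S)) → 3
  π[e](γ[c; COUNT(*)→e](γ[g; SUM(a)→c](S))) → 3
  R → 3
  ρ[e/h](R) → 3
  π[e](ρ[e/h](R)) → 3
  (π[e](γ[c; COUNT(*)→e](γ[g; SUM(a)→c](S))) ∪ π[e](ρ[e/h](R))) → 6

== RESULT ==
e
1
1
1
1
5
9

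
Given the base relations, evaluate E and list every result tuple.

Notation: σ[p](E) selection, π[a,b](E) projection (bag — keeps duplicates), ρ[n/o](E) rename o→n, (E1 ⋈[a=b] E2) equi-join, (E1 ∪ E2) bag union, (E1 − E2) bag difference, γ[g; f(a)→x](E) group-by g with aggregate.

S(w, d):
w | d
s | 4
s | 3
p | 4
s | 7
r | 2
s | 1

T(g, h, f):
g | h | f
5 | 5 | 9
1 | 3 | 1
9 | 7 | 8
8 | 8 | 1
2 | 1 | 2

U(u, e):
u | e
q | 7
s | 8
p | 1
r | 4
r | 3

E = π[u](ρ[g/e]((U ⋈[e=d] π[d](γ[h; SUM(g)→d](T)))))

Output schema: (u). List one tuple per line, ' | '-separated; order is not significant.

Row counts bottom-up:
  U → 5
  T → 5
  γ[h; SUM(g)→d](T) → 5
  π[d](γ[h; SUM(g)→d](T)) → 5
  (U ⋈[e=d] π[d](γ[h; SUM(g)→d](T))) → 2
  ρ[g/e]((U ⋈[e=d] π[d](γ[h; SUM(g)→d](T)))) → 2
  π[u](ρ[g/e]((U ⋈[e=d] π[d](γ[h; SUM(g)→d](T))))) → 2

== RESULT ==
u
p
s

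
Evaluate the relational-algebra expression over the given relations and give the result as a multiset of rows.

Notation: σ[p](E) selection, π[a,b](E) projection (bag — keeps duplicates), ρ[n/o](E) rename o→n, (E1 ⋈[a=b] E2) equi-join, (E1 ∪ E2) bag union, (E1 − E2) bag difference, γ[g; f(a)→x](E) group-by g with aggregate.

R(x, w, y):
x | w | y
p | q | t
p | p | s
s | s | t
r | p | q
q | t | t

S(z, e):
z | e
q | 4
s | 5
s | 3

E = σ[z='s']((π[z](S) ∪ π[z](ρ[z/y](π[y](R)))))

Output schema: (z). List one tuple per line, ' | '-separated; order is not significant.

Per-node cardinality:
  S → 3
  π[z](S) → 3
  R → 5
  π[y](R) → 5
  ρ[z/y](π[y](R)) → 5
  π[z](ρ[z/y](π[y](R))) → 5
  (π[z](S) ∪ π[z](ρ[z/y](π[y](R)))) → 8
  σ[z='s']((π[z](S) ∪ π[z](ρ[z/y](π[y](R))))) → 3

== RESULT ==
z
s
s
s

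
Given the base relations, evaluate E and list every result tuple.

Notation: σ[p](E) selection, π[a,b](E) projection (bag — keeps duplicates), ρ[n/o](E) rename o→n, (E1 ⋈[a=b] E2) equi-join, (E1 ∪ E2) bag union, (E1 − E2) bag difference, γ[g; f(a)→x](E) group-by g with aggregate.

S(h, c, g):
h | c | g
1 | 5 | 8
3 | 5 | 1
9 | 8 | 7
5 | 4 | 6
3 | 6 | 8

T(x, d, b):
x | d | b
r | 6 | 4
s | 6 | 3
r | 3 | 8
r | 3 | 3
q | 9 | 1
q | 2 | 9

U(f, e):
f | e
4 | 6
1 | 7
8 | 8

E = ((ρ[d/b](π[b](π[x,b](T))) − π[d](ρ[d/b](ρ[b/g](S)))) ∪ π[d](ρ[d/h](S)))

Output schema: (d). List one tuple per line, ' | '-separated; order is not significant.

Row counts bottom-up:
  T → 6
  π[x,b](T) → 6
  π[b](π[x,b](T)) → 6
  ρ[d/b](π[b](π[x,b](T))) → 6
  S → 5
  ρ[b/g](S) → 5
  ρ[d/b](ρ[b/g](S)) → 5
  π[d](ρ[d/b](ρ[b/g](S))) → 5
  (ρ[d/b](π[b](π[x,b](T))) − π[d](ρ[d/b](ρ[b/g](S)))) → 4
  S → 5
  ρ[d/h](S) → 5
  π[d](ρ[d/h](S)) → 5
  ((ρ[d/b](π[b](π[x,b](T))) − π[d](ρ[d/b](ρ[b/g](S)))) ∪ π[d](ρ[d/h](S))) → 9

== RESULT ==
d
1
3
3
3
3
4
5
9
9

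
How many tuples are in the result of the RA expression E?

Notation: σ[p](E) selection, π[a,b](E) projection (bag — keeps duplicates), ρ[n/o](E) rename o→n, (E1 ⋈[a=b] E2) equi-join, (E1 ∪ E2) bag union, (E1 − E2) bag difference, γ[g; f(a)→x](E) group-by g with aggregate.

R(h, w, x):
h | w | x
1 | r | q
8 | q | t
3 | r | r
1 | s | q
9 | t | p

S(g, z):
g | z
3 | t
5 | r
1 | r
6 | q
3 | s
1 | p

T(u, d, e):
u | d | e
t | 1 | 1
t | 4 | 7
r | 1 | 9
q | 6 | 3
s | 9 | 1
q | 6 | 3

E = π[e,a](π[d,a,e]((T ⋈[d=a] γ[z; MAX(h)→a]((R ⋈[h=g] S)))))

Stepwise |·|:
  T → 6
  R → 5
  S → 6
  (R ⋈[h=g] S) → 6
  γ[z; MAX(h)→a]((R ⋈[h=g] S)) → 4
  (T ⋈[d=a] γ[z; MAX(h)→a]((R ⋈[h=g] S))) → 4
  π[d,a,e]((T ⋈[d=a] γ[z; MAX(h)→a]((R ⋈[h=g] S)))) → 4
  π[e,a](π[d,a,e]((T ⋈[d=a] γ[z; MAX(h)→a]((R ⋈[h=g] S))))) → 4

|E| = 4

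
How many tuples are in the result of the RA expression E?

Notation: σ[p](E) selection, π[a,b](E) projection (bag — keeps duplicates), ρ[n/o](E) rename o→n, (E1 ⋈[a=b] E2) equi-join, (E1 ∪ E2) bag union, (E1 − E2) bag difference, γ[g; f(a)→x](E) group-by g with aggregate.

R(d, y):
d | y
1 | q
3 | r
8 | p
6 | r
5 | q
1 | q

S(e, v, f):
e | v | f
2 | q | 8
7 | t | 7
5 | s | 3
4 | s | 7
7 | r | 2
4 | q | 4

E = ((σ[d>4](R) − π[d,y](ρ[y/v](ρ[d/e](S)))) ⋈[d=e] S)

Row counts bottom-up:
  R → 6
  σ[d>4](R) → 3
  S → 6
  ρ[d/e](S) → 6
  ρ[y/v](ρ[d/e](S)) → 6
  π[d,y](ρ[y/v](ρ[d/e](S))) → 6
  (σ[d>4](R) − π[d,y](ρ[y/v](ρ[d/e](S)))) → 3
  S → 6
  ((σ[d>4](R) − π[d,y](ρ[y/v](ρ[d/e](S)))) ⋈[d=e] S) → 1

|E| = 1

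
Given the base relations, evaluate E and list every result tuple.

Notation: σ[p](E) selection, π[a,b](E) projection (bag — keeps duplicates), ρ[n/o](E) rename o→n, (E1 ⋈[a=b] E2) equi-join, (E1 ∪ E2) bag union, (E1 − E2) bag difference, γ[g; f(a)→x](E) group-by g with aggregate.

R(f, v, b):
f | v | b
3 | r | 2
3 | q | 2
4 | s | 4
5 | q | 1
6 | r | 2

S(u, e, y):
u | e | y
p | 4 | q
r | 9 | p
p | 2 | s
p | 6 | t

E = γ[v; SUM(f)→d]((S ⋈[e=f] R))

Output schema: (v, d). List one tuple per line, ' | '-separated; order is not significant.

Stepwise |·|:
  S → 4
  R → 5
  (S ⋈[e=f] R) → 2
  γ[v; SUM(f)→d]((S ⋈[e=f] R)) → 2

== RESULT ==
v | d
r | 6
s | 4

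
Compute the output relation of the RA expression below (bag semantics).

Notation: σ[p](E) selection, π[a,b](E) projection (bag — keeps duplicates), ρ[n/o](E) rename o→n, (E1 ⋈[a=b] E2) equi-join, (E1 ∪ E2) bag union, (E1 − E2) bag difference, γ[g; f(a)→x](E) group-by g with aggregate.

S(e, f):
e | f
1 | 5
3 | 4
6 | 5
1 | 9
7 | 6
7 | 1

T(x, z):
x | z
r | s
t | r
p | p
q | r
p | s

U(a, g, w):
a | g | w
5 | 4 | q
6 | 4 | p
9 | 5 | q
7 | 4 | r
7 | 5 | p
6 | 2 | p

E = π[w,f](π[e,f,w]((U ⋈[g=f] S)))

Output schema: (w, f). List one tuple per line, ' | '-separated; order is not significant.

Stepwise |·|:
  U → 6
  S → 6
  (U ⋈[g=f] S) → 7
  π[e,f,w]((U ⋈[g=f] S)) → 7
  π[w,f](π[e,f,w]((U ⋈[g=f] S))) → 7

== RESULT ==
w | f
p | 4
p | 5
p | 5
q | 4
q | 5
q | 5
r | 4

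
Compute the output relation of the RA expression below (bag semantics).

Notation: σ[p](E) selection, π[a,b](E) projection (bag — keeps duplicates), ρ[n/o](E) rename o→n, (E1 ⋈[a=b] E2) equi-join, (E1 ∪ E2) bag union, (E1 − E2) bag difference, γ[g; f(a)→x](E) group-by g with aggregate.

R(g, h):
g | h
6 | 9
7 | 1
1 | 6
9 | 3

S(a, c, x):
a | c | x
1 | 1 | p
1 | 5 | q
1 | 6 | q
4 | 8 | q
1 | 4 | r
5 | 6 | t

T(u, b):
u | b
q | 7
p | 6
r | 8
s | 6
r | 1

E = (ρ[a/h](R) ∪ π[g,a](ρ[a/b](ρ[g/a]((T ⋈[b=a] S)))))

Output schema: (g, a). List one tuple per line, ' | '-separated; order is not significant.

Per-node cardinality:
  R → 4
  ρ[a/h](R) → 4
  T → 5
  S → 6
  (T ⋈[b=a] S) → 4
  ρ[g/a]((T ⋈[b=a] S)) → 4
  ρ[a/b](ρ[g/a]((T ⋈[b=a] S))) → 4
  π[g,a](ρ[a/b](ρ[g/a]((T ⋈[b=a] S)))) → 4
  (ρ[a/h](R) ∪ π[g,a](ρ[a/b](ρ[g/a]((T ⋈[b=a] S))))) → 8

== RESULT ==
g | a
1 | 1
1 | 1
1 | 1
1 | 1
1 | 6
6 | 9
7 | 1
9 | 3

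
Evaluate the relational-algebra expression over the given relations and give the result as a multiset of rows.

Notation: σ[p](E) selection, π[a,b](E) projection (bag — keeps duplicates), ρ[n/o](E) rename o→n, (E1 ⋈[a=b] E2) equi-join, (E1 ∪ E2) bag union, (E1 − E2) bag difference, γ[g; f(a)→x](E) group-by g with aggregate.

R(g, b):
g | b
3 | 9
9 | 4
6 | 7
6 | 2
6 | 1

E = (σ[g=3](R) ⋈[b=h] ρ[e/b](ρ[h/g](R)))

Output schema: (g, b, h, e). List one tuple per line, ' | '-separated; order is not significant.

Per-node cardinality:
  R → 5
  σ[g=3](R) → 1
  R → 5
  ρ[h/g](R) → 5
  ρ[e/b](ρ[h/g](R)) → 5
  (σ[g=3](R) ⋈[b=h] ρ[e/b](ρ[h/g](R))) → 1

== RESULT ==
g | b | h | e
3 | 9 | 9 | 4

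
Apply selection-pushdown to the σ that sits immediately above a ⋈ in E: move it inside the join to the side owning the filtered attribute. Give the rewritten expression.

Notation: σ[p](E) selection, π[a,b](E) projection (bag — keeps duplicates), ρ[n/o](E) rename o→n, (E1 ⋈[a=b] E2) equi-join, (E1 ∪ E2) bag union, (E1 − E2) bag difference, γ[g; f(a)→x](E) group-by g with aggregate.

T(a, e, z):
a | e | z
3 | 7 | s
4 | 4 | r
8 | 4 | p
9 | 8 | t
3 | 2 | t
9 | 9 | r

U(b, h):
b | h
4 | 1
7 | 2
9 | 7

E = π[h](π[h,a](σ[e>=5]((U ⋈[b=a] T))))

σ filters on e, owned by the right side.
E' = π[h](π[h,a]((U ⋈[b=a] σ[e>=5](T))))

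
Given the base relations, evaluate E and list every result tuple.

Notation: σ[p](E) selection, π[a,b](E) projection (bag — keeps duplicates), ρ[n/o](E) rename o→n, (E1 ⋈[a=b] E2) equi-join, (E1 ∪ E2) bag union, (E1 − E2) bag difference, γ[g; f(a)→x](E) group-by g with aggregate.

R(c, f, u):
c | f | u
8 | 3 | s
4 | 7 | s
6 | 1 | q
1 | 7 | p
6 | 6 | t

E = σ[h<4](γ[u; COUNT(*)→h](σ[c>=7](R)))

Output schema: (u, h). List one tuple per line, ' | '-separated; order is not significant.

Stepwise |·|:
  R → 5
  σ[c>=7](R) → 1
  γ[u; COUNT(*)→h](σ[c>=7](R)) → 1
  σ[h<4](γ[u; COUNT(*)→h](σ[c>=7](R))) → 1

== RESULT ==
u | h
s | 1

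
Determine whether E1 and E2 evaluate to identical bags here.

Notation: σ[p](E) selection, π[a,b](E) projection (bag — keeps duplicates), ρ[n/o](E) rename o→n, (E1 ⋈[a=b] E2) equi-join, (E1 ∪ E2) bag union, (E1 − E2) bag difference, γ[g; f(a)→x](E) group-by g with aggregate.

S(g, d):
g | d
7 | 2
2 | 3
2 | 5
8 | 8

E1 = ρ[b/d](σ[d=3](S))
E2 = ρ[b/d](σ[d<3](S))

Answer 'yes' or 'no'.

E1 row counts bottom-up:
  S → 4
  σ[d=3](S) → 1
  ρ[b/d](σ[d=3](S)) → 1
E2 row counts bottom-up:
  S → 4
  σ[d<3](S) → 1
  ρ[b/d](σ[d<3](S)) → 1

E1 result:
g | b
2 | 3
E2 result:
g | b
7 | 2
Witness: (2, 3) appears 1× in E1 but 0× in E2.

no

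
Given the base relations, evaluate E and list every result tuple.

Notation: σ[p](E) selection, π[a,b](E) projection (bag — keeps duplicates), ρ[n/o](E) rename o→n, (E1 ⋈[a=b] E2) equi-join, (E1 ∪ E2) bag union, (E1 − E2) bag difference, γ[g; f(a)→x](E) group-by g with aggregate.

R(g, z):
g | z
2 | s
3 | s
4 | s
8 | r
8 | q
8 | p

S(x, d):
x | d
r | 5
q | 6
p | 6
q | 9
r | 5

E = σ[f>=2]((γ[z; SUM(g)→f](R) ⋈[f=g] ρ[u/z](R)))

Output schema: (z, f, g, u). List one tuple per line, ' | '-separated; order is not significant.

Stepwise |·|:
  R → 6
  γ[z; SUM(g)→f](R) → 4
  R → 6
  ρ[u/z](R) → 6
  (γ[z; SUM(g)→f](R) ⋈[f=g] ρ[u/z](R)) → 9
  σ[f>=2]((γ[z; SUM(g)→f](R) ⋈[f=g] ρ[u/z](R))) → 9

== RESULT ==
z | f | g | u
p | 8 | 8 | p
p | 8 | 8 | q
p | 8 | 8 | r
q | 8 | 8 | p
q | 8 | 8 | q
q | 8 | 8 | r
r | 8 | 8 | p
r | 8 | 8 | q
r | 8 | 8 | r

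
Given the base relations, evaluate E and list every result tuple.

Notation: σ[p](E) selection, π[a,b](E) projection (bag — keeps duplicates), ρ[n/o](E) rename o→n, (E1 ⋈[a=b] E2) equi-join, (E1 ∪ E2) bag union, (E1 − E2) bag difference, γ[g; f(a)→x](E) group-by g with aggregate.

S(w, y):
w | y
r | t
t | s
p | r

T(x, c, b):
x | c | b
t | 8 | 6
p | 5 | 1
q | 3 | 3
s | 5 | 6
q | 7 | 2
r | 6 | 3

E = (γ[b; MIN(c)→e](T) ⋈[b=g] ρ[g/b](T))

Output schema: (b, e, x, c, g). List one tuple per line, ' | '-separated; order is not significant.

Per-node cardinality:
  T → 6
  γ[b; MIN(c)→e](T) → 4
  T → 6
  ρ[g/b](T) → 6
  (γ[b; MIN(c)→e](T) ⋈[b=g] ρ[g/b](T)) → 6

== RESULT ==
b | e | x | c | g
1 | 5 | p | 5 | 1
2 | 7 | q | 7 | 2
3 | 3 | q | 3 | 3
3 | 3 | r | 6 | 3
6 | 5 | s | 5 | 6
6 | 5 | t | 8 | 6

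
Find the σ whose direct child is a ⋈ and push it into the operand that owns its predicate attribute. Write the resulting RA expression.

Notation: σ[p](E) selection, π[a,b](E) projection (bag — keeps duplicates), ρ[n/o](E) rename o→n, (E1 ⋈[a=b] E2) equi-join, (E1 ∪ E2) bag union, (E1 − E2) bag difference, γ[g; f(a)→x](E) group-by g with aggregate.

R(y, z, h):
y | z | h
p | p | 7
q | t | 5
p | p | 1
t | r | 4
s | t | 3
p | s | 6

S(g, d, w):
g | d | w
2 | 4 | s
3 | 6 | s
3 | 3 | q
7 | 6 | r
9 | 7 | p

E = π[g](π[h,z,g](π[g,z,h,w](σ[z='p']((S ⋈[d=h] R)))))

σ filters on z, owned by the right side.
E' = π[g](π[h,z,g](π[g,z,h,w]((S ⋈[d=h] σ[z='p'](R)))))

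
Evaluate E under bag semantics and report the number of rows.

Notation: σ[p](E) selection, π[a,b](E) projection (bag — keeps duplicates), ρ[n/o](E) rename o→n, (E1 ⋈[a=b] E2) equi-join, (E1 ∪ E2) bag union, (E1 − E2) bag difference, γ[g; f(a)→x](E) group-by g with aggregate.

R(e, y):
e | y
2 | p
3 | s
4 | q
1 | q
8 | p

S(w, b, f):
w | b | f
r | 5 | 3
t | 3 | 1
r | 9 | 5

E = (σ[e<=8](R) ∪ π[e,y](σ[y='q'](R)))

Per-node cardinality:
  R → 5
  σ[e<=8](R) → 5
  R → 5
  σ[y='q'](R) → 2
  π[e,y](σ[y='q'](R)) → 2
  (σ[e<=8](R) ∪ π[e,y](σ[y='q'](R))) → 7

|E| = 7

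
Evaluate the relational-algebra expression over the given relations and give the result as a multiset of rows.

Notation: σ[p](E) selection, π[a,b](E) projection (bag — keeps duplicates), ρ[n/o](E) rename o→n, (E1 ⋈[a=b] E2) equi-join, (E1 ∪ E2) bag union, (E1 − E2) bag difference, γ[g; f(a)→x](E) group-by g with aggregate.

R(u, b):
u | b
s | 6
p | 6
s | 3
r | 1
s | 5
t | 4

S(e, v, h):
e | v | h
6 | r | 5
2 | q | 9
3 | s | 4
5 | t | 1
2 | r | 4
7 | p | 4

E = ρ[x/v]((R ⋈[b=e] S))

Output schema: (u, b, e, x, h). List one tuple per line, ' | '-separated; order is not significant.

Subexpression sizes:
  R → 6
  S → 6
  (R ⋈[b=e] S) → 4
  ρ[x/v]((R ⋈[b=e] S)) → 4

== RESULT ==
u | b | e | x | h
p | 6 | 6 | r | 5
s | 3 | 3 | s | 4
s | 5 | 5 | t | 1
s | 6 | 6 | r | 5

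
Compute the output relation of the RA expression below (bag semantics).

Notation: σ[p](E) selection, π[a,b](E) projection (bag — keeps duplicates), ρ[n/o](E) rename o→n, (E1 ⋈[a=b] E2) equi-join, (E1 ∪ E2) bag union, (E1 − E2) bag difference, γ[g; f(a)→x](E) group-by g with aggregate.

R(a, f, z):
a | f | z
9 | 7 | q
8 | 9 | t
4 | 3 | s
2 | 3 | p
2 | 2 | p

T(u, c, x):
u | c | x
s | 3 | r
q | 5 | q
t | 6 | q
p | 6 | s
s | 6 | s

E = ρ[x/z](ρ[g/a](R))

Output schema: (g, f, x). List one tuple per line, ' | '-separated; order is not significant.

Row counts bottom-up:
  R → 5
  ρ[g/a](R) → 5
  ρ[x/z](ρ[g/a](R)) → 5

== RESULT ==
g | f | x
2 | 2 | p
2 | 3 | p
4 | 3 | s
8 | 9 | t
9 | 7 | q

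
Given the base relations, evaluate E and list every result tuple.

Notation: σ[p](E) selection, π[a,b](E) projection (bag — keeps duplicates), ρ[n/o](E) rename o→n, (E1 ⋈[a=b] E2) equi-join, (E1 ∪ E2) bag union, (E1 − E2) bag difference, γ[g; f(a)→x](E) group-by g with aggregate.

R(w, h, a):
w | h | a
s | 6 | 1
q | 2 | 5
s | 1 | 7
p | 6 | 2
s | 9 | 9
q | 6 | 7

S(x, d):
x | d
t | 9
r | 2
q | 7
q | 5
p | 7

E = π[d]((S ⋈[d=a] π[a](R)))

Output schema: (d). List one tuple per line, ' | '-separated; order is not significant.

Stepwise |·|:
  S → 5
  R → 6
  π[a](R) → 6
  (S ⋈[d=a] π[a](R)) → 7
  π[d]((S ⋈[d=a] π[a](R))) → 7

== RESULT ==
d
2
5
7
7
7
7
9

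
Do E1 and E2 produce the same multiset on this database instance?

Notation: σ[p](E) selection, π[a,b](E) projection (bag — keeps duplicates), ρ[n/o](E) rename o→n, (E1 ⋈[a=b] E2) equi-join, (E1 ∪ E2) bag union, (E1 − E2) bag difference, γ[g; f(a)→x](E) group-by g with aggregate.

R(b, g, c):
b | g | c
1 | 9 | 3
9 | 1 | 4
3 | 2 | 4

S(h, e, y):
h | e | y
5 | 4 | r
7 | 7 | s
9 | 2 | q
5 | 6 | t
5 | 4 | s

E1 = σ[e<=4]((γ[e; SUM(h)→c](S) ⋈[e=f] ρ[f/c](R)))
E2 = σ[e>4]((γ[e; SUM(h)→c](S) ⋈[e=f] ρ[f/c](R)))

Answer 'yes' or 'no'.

E1 subexpression sizes:
  S → 5
  γ[e; SUM(h)→c](S) → 4
  R → 3
  ρ[f/c](R) → 3
  (γ[e; SUM(h)→c](S) ⋈[e=f] ρ[f/c](R)) → 2
  σ[e<=4]((γ[e; SUM(h)→c](S) ⋈[e=f] ρ[f/c](R))) → 2
E2 subexpression sizes:
  S → 5
  γ[e; SUM(h)→c](S) → 4
  R → 3
  ρ[f/c](R) → 3
  (γ[e; SUM(h)→c](S) ⋈[e=f] ρ[f/c](R)) → 2
  σ[e>4]((γ[e; SUM(h)→c](S) ⋈[e=f] ρ[f/c](R))) → 0

E1 result:
e | c | b | g | f
4 | 10 | 3 | 2 | 4
4 | 10 | 9 | 1 | 4
E2 result:
e | c | b | g | f
(0 rows)
Witness: (4, 10, 3, 2, 4) appears 1× in E1 but 0× in E2.

no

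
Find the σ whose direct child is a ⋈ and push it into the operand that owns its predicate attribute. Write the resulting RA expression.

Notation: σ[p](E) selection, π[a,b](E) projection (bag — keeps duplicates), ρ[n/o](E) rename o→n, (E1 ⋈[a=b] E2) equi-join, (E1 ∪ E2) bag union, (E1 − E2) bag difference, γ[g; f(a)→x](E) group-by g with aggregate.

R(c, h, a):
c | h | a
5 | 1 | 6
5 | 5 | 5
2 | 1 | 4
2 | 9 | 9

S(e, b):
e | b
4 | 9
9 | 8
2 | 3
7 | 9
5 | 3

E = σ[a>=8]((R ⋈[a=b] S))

σ filters on a, owned by the left side.
E' = (σ[a>=8](R) ⋈[a=b] S)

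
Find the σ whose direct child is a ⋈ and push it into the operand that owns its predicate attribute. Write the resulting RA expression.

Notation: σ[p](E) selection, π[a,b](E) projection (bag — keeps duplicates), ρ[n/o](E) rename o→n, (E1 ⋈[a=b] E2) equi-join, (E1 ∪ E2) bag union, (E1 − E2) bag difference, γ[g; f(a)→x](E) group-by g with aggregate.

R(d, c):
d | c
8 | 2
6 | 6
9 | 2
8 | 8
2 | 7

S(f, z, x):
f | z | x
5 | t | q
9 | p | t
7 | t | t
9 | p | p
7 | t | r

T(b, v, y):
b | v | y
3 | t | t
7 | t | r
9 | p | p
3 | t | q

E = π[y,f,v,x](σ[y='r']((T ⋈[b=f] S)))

σ filters on y, owned by the left side.
E' = π[y,f,v,x]((σ[y='r'](T) ⋈[b=f] S))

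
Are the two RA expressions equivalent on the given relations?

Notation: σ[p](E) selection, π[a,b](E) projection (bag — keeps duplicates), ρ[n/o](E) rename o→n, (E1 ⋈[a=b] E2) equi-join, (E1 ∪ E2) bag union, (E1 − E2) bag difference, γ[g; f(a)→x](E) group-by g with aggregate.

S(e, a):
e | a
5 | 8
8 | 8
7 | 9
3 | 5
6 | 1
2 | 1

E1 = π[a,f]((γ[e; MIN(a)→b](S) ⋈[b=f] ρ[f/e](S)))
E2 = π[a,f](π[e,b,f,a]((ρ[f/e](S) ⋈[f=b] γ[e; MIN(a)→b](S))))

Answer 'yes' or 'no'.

E1 per-node cardinality:
  S → 6
  γ[e; MIN(a)→b](S) → 6
  S → 6
  ρ[f/e](S) → 6
  (γ[e; MIN(a)→b](S) ⋈[b=f] ρ[f/e](S)) → 3
  π[a,f]((γ[e; MIN(a)→b](S) ⋈[b=f] ρ[f/e](S))) → 3
E2 per-node cardinality:
  S → 6
  ρ[f/e](S) → 6
  S → 6
  γ[e; MIN(a)→b](S) → 6
  (ρ[f/e](S) ⋈[f=b] γ[e; MIN(a)→b](S)) → 3
  π[e,b,f,a]((ρ[f/e](S) ⋈[f=b] γ[e; MIN(a)→b](S))) → 3
  π[a,f](π[e,b,f,a]((ρ[f/e](S) ⋈[f=b] γ[e; MIN(a)→b](S)))) → 3

E1 and E2 produce the same multiset:
a | f
8 | 5
8 | 8
8 | 8

yes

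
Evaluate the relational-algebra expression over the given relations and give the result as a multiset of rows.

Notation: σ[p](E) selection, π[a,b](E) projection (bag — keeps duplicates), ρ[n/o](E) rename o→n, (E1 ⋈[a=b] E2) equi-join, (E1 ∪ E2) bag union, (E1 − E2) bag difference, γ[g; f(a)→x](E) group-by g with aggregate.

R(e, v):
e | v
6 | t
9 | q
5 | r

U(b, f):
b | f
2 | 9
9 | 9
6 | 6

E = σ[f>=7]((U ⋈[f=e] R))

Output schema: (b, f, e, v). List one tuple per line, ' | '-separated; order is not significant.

Row counts bottom-up:
  U → 3
  R → 3
  (U ⋈[f=e] R) → 3
  σ[f>=7]((U ⋈[f=e] R)) → 2

== RESULT ==
b | f | e | v
2 | 9 | 9 | q
9 | 9 | 9 | q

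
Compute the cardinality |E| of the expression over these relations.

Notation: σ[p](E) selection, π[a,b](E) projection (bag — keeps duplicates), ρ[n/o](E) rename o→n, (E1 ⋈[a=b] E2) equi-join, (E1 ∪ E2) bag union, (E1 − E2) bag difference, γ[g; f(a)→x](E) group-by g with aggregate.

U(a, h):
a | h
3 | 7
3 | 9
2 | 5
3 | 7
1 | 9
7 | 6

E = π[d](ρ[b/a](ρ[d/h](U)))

Per-node cardinality:
  U → 6
  ρ[d/h](U) → 6
  ρ[b/a](ρ[d/h](U)) → 6
  π[d](ρ[b/a](ρ[d/h](U))) → 6

|E| = 6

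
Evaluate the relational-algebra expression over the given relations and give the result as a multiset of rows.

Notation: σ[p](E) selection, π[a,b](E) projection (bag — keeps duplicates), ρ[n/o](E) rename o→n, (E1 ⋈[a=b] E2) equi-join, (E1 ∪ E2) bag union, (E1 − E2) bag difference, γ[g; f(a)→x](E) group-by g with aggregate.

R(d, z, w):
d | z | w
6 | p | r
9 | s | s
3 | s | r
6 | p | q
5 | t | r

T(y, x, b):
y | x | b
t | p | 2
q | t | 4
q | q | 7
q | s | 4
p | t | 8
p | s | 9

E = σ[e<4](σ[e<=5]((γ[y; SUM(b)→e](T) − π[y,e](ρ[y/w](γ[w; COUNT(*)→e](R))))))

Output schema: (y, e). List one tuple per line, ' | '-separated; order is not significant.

Stepwise |·|:
  T → 6
  γ[y; SUM(b)→e](T) → 3
  R → 5
  γ[w; COUNT(*)→e](R) → 3
  ρ[y/w](γ[w; COUNT(*)→e](R)) → 3
  π[y,e](ρ[y/w](γ[w; COUNT(*)→e](R))) → 3
  (γ[y; SUM(b)→e](T) − π[y,e](ρ[y/w](γ[w; COUNT(*)→e](R)))) → 3
  σ[e<=5]((γ[y; SUM(b)→e](T) − π[y,e](ρ[y/w](γ[w; COUNT(*)→e](R))))) → 1
  σ[e<4](σ[e<=5]((γ[y; SUM(b)→e](T) − π[y,e](ρ[y/w](γ[w; COUNT(*)→e](R)))))) → 1

== RESULT ==
y | e
t | 2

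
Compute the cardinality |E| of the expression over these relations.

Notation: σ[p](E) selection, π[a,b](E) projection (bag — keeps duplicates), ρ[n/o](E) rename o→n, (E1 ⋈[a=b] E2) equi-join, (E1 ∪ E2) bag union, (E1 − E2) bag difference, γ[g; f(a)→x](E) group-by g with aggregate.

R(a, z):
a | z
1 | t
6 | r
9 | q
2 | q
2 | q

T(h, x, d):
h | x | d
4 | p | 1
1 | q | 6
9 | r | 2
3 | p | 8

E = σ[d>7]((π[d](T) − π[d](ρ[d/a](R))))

Stepwise |·|:
  T → 4
  π[d](T) → 4
  R → 5
  ρ[d/a](R) → 5
  π[d](ρ[d/a](R)) → 5
  (π[d](T) − π[d](ρ[d/a](R))) → 1
  σ[d>7]((π[d](T) − π[d](ρ[d/a](R)))) → 1

|E| = 1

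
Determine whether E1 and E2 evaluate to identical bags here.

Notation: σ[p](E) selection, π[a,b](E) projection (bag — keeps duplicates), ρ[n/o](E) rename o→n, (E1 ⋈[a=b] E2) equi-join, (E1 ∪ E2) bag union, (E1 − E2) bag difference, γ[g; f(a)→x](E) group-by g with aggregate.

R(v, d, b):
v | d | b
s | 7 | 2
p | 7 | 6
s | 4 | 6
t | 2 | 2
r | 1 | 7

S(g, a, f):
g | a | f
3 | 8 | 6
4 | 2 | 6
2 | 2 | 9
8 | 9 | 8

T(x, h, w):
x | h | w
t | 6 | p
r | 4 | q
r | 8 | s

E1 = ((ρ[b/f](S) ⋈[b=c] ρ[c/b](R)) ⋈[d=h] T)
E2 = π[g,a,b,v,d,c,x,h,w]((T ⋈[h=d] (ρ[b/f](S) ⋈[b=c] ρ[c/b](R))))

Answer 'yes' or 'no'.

E1 per-node cardinality:
  S → 4
  ρ[b/f](S) → 4
  R → 5
  ρ[c/b](R) → 5
  (ρ[b/f](S) ⋈[b=c] ρ[c/b](R)) → 4
  T → 3
  ((ρ[b/f](S) ⋈[b=c] ρ[c/b](R)) ⋈[d=h] T) → 2
E2 per-node cardinality:
  T → 3
  S → 4
  ρ[b/f](S) → 4
  R → 5
  ρ[c/b](R) → 5
  (ρ[b/f](S) ⋈[b=c] ρ[c/b](R)) → 4
  (T ⋈[h=d] (ρ[b/f](S) ⋈[b=c] ρ[c/b](R))) → 2
  π[g,a,b,v,d,c,x,h,w]((T ⋈[h=d] (ρ[b/f](S) ⋈[b=c] ρ[c/b](R)))) → 2

E1 and E2 produce the same multiset:
g | a | b | v | d | c | x | h | w
3 | 8 | 6 | s | 4 | 6 | r | 4 | q
4 | 2 | 6 | s | 4 | 6 | r | 4 | q

yes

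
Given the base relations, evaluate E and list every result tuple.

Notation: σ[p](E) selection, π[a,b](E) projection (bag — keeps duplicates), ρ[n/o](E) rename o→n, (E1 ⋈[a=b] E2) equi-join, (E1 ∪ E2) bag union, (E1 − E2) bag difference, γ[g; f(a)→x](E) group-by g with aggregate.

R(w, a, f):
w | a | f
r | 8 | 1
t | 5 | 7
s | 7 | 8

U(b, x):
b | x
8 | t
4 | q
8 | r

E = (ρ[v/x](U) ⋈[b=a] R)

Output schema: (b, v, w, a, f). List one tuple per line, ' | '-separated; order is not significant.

Per-node cardinality:
  U → 3
  ρ[v/x](U) → 3
  R → 3
  (ρ[v/x](U) ⋈[b=a] R) → 2

== RESULT ==
b | v | w | a | f
8 | r | r | 8 | 1
8 | t | r | 8 | 1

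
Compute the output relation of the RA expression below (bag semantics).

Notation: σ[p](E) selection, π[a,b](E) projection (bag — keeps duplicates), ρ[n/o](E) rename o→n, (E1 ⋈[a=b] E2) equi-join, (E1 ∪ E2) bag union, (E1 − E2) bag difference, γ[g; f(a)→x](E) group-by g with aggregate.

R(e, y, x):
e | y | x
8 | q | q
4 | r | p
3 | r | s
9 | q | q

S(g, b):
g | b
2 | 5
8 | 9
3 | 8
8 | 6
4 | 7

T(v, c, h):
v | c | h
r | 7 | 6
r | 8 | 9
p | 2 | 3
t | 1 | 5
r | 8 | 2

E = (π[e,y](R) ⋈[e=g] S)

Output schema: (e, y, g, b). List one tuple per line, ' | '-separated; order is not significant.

Stepwise |·|:
  R → 4
  π[e,y](R) → 4
  S → 5
  (π[e,y](R) ⋈[e=g] S) → 4

== RESULT ==
e | y | g | b
3 | r | 3 | 8
4 | r | 4 | 7
8 | q | 8 | 6
8 | q | 8 | 9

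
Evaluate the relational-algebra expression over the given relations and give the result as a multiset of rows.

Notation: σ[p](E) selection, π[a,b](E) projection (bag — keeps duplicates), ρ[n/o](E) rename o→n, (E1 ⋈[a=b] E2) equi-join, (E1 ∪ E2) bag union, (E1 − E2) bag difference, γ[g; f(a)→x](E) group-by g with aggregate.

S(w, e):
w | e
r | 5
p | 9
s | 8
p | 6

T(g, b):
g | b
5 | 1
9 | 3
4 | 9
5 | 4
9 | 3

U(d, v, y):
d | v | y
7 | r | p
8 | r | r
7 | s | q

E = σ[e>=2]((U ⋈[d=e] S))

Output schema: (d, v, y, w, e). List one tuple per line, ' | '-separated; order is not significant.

Subexpression sizes:
  U → 3
  S → 4
  (U ⋈[d=e] S) → 1
  σ[e>=2]((U ⋈[d=e] S)) → 1

== RESULT ==
d | v | y | w | e
8 | r | r | s | 8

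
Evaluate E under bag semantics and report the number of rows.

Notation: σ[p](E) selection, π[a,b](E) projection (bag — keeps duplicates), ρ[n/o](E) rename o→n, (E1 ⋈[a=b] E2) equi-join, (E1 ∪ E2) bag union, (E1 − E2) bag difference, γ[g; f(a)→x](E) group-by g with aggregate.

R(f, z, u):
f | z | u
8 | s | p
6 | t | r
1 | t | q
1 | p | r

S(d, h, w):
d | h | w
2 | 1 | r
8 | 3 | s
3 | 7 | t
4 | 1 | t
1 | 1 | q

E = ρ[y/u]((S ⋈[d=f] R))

Stepwise |·|:
  S → 5
  R → 4
  (S ⋈[d=f] R) → 3
  ρ[y/u]((S ⋈[d=f] R)) → 3

|E| = 3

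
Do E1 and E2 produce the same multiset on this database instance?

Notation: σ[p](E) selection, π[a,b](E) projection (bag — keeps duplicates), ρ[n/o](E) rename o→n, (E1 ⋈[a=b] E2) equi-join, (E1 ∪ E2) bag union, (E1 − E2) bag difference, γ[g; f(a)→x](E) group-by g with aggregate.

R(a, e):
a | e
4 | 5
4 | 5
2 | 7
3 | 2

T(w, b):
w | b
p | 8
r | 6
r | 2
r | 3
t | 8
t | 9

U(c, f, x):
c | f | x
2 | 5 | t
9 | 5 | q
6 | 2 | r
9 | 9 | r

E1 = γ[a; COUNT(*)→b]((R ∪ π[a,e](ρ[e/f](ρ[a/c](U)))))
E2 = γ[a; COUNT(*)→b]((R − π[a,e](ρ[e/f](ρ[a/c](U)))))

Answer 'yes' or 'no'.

E1 per-node cardinality:
  R → 4
  U → 4
  ρ[a/c](U) → 4
  ρ[e/f](ρ[a/c](U)) → 4
  π[a,e](ρ[e/f](ρ[a/c](U))) → 4
  (R ∪ π[a,e](ρ[e/f](ρ[a/c](U)))) → 8
  γ[a; COUNT(*)→b]((R ∪ π[a,e](ρ[e/f](ρ[a/c](U))))) → 5
E2 per-node cardinality:
  R → 4
  U → 4
  ρ[a/c](U) → 4
  ρ[e/f](ρ[a/c](U)) → 4
  π[a,e](ρ[e/f](ρ[a/c](U))) → 4
  (R − π[a,e](ρ[e/f](ρ[a/c](U)))) → 4
  γ[a; COUNT(*)→b]((R − π[a,e](ρ[e/f](ρ[a/c](U))))) → 3

E1 result:
a | b
2 | 2
3 | 1
4 | 2
6 | 1
9 | 2
E2 result:
a | b
2 | 1
3 | 1
4 | 2
Witness: (2, 1) appears 0× in E1 but 1× in E2.

no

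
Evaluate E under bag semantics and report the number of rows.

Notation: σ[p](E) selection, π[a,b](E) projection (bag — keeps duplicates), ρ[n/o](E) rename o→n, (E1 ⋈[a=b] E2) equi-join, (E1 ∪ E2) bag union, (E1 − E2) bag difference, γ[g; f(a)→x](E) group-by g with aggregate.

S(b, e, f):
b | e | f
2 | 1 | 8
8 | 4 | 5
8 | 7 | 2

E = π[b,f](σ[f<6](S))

Stepwise |·|:
  S → 3
  σ[f<6](S) → 2
  π[b,f](σ[f<6](S)) → 2

|E| = 2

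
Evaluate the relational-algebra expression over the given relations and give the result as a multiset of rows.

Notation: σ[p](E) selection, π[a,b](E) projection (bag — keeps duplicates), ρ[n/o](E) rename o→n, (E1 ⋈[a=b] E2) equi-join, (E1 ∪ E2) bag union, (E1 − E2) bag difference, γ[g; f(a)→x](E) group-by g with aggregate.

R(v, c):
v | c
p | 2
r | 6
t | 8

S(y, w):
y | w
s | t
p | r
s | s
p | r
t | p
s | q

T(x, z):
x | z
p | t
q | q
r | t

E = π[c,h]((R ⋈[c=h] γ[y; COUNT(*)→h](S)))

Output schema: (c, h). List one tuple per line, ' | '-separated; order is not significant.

Stepwise |·|:
  R → 3
  S → 6
  γ[y; COUNT(*)→h](S) → 3
  (R ⋈[c=h] γ[y; COUNT(*)→h](S)) → 1
  π[c,h]((R ⋈[c=h] γ[y; COUNT(*)→h](S))) → 1

== RESULT ==
c | h
2 | 2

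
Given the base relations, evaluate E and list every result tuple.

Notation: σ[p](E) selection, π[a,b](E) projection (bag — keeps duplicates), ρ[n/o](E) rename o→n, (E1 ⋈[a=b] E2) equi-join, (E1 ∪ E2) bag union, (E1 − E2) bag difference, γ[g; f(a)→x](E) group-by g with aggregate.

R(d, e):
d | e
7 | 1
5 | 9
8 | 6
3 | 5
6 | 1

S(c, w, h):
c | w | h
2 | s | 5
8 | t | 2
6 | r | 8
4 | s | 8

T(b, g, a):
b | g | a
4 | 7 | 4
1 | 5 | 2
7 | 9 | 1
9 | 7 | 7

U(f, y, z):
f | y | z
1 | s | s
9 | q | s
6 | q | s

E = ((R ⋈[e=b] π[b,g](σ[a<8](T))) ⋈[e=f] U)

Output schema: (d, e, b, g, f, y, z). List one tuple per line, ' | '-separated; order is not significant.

Stepwise |·|:
  R → 5
  T → 4
  σ[a<8](T) → 4
  π[b,g](σ[a<8](T)) → 4
  (R ⋈[e=b] π[b,g](σ[a<8](T))) → 3
  U → 3
  ((R ⋈[e=b] π[b,g](σ[a<8](T))) ⋈[e=f] U) → 3

== RESULT ==
d | e | b | g | f | y | z
5 | 9 | 9 | 7 | 9 | q | s
6 | 1 | 1 | 5 | 1 | s | s
7 | 1 | 1 | 5 | 1 | s | s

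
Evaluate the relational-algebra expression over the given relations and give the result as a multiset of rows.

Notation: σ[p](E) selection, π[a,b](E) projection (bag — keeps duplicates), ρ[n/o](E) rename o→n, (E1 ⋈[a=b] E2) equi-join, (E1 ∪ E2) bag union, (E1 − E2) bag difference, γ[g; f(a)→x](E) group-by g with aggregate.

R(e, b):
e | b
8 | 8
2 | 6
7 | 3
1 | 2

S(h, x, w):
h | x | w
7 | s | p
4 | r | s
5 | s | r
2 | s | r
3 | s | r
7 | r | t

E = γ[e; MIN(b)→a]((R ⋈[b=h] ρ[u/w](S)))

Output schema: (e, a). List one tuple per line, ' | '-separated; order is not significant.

Stepwise |·|:
  R → 4
  S → 6
  ρ[u/w](S) → 6
  (R ⋈[b=h] ρ[u/w](S)) → 2
  γ[e; MIN(b)→a]((R ⋈[b=h] ρ[u/w](S))) → 2

== RESULT ==
e | a
1 | 2
7 | 3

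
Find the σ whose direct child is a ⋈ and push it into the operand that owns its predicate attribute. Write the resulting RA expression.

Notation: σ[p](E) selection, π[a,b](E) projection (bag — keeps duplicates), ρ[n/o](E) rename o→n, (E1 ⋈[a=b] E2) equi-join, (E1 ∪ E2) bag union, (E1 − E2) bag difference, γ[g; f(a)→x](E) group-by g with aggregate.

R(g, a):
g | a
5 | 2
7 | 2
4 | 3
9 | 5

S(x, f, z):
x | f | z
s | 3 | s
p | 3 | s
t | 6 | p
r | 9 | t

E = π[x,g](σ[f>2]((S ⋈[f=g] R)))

σ filters on f, owned by the left side.
E' = π[x,g]((σ[f>2](S) ⋈[f=g] R))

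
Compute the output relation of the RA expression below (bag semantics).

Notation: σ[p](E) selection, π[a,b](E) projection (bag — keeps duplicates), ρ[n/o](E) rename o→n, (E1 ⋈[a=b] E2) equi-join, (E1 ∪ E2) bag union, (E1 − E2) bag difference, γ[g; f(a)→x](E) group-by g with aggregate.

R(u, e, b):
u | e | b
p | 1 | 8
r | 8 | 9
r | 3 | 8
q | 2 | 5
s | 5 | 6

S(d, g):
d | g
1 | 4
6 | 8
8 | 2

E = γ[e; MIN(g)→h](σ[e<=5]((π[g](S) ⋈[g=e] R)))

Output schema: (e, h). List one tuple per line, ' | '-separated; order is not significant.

Per-node cardinality:
  S → 3
  π[g](S) → 3
  R → 5
  (π[g](S) ⋈[g=e] R) → 2
  σ[e<=5]((π[g](S) ⋈[g=e] R)) → 1
  γ[e; MIN(g)→h](σ[e<=5]((π[g](S) ⋈[g=e] R))) → 1

== RESULT ==
e | h
2 | 2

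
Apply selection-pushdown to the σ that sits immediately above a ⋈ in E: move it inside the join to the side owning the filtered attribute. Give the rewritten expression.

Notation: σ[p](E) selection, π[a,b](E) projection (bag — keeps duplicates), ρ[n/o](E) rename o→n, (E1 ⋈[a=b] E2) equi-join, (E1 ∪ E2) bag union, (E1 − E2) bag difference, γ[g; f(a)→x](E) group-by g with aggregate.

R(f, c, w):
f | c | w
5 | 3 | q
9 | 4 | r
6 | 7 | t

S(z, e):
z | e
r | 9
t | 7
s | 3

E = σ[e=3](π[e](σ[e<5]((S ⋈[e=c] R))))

σ filters on e, owned by the left side.
E' = σ[e=3](π[e]((σ[e<5](S) ⋈[e=c] R)))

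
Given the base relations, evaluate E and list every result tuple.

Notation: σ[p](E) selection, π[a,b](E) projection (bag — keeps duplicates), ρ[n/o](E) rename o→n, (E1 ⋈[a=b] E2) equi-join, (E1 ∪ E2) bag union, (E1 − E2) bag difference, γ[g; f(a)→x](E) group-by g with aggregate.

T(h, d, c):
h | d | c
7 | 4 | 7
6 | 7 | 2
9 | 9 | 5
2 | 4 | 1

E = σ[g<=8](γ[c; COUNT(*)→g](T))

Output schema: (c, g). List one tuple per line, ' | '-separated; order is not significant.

Subexpression sizes:
  T → 4
  γ[c; COUNT(*)→g](T) → 4
  σ[g<=8](γ[c; COUNT(*)→g](T)) → 4

== RESULT ==
c | g
1 | 1
2 | 1
5 | 1
7 | 1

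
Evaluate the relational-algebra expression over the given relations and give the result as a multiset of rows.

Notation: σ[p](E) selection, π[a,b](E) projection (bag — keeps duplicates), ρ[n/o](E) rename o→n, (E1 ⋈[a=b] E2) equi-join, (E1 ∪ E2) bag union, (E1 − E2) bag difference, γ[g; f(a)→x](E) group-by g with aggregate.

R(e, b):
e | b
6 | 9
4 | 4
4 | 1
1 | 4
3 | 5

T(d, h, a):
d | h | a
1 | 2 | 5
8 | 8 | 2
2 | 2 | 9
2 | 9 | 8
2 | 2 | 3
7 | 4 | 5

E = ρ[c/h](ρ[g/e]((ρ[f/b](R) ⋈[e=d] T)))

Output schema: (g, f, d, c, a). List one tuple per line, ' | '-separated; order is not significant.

Subexpression sizes:
  R → 5
  ρ[f/b](R) → 5
  T → 6
  (ρ[f/b](R) ⋈[e=d] T) → 1
  ρ[g/e]((ρ[f/b](R) ⋈[e=d] T)) → 1
  ρ[c/h](ρ[g/e]((ρ[f/b](R) ⋈[e=d] T))) → 1

== RESULT ==
g | f | d | c | a
1 | 4 | 1 | 2 | 5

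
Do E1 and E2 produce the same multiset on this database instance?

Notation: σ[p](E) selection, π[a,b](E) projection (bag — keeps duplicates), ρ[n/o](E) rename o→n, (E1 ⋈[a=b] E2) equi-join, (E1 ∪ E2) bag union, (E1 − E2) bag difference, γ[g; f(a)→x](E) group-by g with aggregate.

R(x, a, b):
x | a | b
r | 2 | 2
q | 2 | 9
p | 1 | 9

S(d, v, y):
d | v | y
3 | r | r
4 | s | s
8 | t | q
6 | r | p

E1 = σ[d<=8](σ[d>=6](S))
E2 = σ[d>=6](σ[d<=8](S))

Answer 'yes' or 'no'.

E1 stepwise |·|:
  S → 4
  σ[d>=6](S) → 2
  σ[d<=8](σ[d>=6](S)) → 2
E2 stepwise |·|:
  S → 4
  σ[d<=8](S) → 4
  σ[d>=6](σ[d<=8](S)) → 2

E1 and E2 produce the same multiset:
d | v | y
6 | r | p
8 | t | q

yes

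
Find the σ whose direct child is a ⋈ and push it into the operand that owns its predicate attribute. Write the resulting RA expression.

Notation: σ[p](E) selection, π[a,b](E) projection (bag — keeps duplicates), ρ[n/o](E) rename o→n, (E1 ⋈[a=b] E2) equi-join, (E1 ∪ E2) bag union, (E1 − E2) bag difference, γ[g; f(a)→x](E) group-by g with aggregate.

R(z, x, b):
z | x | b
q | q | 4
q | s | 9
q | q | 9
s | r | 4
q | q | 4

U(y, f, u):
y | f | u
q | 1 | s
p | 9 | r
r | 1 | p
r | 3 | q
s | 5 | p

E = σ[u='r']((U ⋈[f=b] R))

σ filters on u, owned by the left side.
E' = (σ[u='r'](U) ⋈[f=b] R)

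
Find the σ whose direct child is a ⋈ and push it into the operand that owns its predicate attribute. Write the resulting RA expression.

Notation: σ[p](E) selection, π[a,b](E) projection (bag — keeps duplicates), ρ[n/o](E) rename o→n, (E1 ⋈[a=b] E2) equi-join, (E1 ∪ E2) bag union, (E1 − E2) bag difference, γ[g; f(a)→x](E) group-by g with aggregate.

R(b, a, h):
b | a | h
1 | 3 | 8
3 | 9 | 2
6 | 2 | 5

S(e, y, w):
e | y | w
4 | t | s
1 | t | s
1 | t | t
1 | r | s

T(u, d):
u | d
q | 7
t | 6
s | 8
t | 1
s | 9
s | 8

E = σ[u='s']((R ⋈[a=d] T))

σ filters on u, owned by the right side.
E' = (R ⋈[a=d] σ[u='s'](T))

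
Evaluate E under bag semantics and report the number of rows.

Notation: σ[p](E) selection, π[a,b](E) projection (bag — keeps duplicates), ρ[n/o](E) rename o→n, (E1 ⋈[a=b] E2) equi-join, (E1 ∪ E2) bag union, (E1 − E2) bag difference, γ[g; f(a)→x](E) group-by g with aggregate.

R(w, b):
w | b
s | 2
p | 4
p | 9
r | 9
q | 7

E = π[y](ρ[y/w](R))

Row counts bottom-up:
  R → 5
  ρ[y/w](R) → 5
  π[y](ρ[y/w](R)) → 5

|E| = 5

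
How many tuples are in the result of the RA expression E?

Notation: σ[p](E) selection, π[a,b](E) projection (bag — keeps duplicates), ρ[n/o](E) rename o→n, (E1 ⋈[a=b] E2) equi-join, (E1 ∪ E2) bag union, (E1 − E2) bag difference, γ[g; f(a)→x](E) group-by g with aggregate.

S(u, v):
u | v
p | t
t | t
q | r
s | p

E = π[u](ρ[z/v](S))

Row counts bottom-up:
  S → 4
  ρ[z/v](S) → 4
  π[u](ρ[z/v](S)) → 4

|E| = 4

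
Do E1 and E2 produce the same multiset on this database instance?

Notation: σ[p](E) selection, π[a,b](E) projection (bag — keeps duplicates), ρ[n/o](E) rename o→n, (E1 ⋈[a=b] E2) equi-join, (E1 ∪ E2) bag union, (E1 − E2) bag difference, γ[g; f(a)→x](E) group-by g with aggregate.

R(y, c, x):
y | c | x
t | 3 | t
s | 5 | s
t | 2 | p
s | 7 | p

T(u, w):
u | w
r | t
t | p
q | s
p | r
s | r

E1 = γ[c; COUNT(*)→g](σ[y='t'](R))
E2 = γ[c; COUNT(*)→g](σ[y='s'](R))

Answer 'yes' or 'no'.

E1 stepwise |·|:
  R → 4
  σ[y='t'](R) → 2
  γ[c; COUNT(*)→g](σ[y='t'](R)) → 2
E2 stepwise |·|:
  R → 4
  σ[y='s'](R) → 2
  γ[c; COUNT(*)→g](σ[y='s'](R)) → 2

E1 result:
c | g
2 | 1
3 | 1
E2 result:
c | g
5 | 1
7 | 1
Witness: (3, 1) appears 1× in E1 but 0× in E2.

no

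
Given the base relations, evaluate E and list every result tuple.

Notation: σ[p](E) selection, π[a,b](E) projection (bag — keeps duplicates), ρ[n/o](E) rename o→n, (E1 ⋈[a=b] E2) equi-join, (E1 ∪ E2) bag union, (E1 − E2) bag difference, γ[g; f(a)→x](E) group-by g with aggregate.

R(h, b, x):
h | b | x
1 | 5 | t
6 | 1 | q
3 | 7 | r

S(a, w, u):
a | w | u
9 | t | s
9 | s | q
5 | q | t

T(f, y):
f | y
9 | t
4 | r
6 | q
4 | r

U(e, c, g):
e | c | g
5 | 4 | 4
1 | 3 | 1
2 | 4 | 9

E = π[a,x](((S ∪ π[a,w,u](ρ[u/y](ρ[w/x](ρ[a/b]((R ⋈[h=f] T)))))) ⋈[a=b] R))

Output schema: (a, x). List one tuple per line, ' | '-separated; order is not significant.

Row counts bottom-up:
  S → 3
  R → 3
  T → 4
  (R ⋈[h=f] T) → 1
  ρ[a/b]((R ⋈[h=f] T)) → 1
  ρ[w/x](ρ[a/b]((R ⋈[h=f] T))) → 1
  ρ[u/y](ρ[w/x](ρ[a/b]((R ⋈[h=f] T)))) → 1
  π[a,w,u](ρ[u/y](ρ[w/x](ρ[a/b]((R ⋈[h=f] T))))) → 1
  (S ∪ π[a,w,u](ρ[u/y](ρ[w/x](ρ[a/b]((R ⋈[h=f] T)))))) → 4
  R → 3
  ((S ∪ π[a,w,u](ρ[u/y](ρ[w/x](ρ[a/b]((R ⋈[h=f] T)))))) ⋈[a=b] R) → 2
  π[a,x](((S ∪ π[a,w,u](ρ[u/y](ρ[w/x](ρ[a/b]((R ⋈[h=f] T)))))) ⋈[a=b] R)) → 2

== RESULT ==
a | x
1 | q
5 | t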